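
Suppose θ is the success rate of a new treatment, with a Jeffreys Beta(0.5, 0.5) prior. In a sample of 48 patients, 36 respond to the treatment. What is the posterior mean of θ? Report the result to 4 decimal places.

Posterior mean ≈ 0.7449

The binomial likelihood is conjugate to the Beta prior: with 36 successes and 12 failures, the posterior is Beta(0.5+36, 0.5+12) = Beta(36.5, 12.5).
Posterior mean = α/(α+β) = 36.5/49 = 0.7449.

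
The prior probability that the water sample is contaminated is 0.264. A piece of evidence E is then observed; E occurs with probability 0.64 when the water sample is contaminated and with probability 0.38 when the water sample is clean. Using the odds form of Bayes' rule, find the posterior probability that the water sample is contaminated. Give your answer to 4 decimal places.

Prior odds = 0.264/(1−0.264) = 0.35870.
Likelihood ratio for E = 0.64/0.38 = 1.6842.
Posterior odds = prior odds × LR = 0.60412.
Posterior probability = odds/(1+odds) = 0.60412/1.6041 = 0.3766.

Posterior probability ≈ 0.3766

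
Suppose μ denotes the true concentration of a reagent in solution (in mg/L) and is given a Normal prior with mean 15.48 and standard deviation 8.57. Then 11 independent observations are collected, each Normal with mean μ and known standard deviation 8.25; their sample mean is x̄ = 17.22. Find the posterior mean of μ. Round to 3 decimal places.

Posterior mean ≈ 17.085

With known σ, the Normal prior is conjugate. Weight on the data is w = (n/σ²)/(n/σ² + 1/τ₀²) = 0.161616/(0.161616+0.0136156) = 0.92230.
Posterior mean = w·x̄ + (1−w)·μ₀ = 0.92230·17.22 + 0.077701·15.48 = 17.085.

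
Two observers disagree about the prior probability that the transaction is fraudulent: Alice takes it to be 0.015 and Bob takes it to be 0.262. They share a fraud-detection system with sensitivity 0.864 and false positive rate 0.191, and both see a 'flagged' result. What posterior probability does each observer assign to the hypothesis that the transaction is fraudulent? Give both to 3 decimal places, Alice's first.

Alice: 0.064; Bob: 0.616

The likelihood ratio for a 'flagged' result is 0.864/0.191 = 4.5236.
Alice: prior odds 0.015/0.985 = 0.015228; posterior odds 0.068887; posterior probability 0.064.
Bob: prior odds 0.262/0.738 = 0.35501; posterior odds 1.6059; posterior probability 0.616.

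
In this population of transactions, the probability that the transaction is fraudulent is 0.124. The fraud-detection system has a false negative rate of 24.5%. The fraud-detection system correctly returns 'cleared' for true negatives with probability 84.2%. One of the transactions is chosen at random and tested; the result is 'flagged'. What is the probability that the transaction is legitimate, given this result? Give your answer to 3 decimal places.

Write H for 'the transaction is fraudulent'. Prior odds H:¬H = 0.124/0.876 = 0.14155. For the 'flagged' outcome, the likelihood ratio is 0.755/0.158 = 4.7785.
Posterior odds = 0.14155 × 4.7785 = 0.67641, so P(H|E) = 0.67641/(1+0.67641) = 0.403. Then P(¬H|E) = 1 − 0.403 = 0.597.

P(¬H | E) ≈ 0.597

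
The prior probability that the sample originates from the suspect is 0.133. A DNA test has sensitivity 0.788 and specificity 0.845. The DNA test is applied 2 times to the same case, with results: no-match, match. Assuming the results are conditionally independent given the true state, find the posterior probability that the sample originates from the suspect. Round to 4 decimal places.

Let H be the event that the sample originates from the suspect; start with P(H) = 0.133. P('match'|H) = 0.788, P('match'|¬H) = 0.155.
Update on result 1 ('no-match'): P(H) ← 0.212·0.1330 / (0.212·0.1330 + 0.845·0.8670) = 0.028196/0.76081 = 0.0371.
Update on result 2 ('match'): P(H) ← 0.788·0.0371 / (0.788·0.0371 + 0.155·0.9629) = 0.029204/0.17846 = 0.1636.

Posterior P(H) ≈ 0.1636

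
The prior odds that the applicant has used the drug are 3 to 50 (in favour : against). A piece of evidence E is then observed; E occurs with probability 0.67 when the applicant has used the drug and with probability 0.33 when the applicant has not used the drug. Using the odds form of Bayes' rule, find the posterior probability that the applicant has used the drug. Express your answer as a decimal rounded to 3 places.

Prior odds = 3/50 = 0.060000.
Likelihood ratio for E = 0.67/0.33 = 2.0303.
Posterior odds = prior odds × LR = 0.12182.
Posterior probability = odds/(1+odds) = 0.12182/1.1218 = 0.109.

Posterior probability ≈ 0.109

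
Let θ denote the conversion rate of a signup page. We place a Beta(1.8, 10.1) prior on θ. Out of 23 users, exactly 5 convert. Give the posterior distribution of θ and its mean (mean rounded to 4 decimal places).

Posterior: Beta(6.8, 28.1); mean ≈ 0.1948

The binomial likelihood is conjugate to the Beta prior: with 5 successes and 18 failures, the posterior is Beta(1.8+5, 10.1+18) = Beta(6.8, 28.1).
E[θ | data] = 6.8/(6.8+28.1) = 0.1948.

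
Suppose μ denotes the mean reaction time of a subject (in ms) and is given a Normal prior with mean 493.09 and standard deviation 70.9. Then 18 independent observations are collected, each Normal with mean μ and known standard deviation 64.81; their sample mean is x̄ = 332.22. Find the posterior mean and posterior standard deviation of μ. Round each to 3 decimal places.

Posterior mean ≈ 339.357; posterior SD ≈ 14.933

Prior precision 1/τ₀² = 1/70.9² = 0.00019893; data precision n/σ² = 18/64.81² = 0.00428537.
Posterior precision = 0.00019893 + 0.00428537 = 0.00448430, giving posterior SD = 1/√0.00448430 = 14.933.
Posterior mean = (0.00019893·493.09 + 0.00428537·332.22) / 0.00448430 = 339.357.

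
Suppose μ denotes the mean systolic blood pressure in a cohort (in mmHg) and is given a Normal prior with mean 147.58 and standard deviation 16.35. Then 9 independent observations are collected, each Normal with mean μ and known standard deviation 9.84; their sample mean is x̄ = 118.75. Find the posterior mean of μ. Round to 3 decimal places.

Prior precision 1/τ₀² = 1/16.35² = 0.00374080; data precision n/σ² = 9/9.84² = 0.0929506.
Posterior precision = 0.00374080 + 0.0929506 = 0.0966914.
Posterior mean = (0.00374080·147.58 + 0.0929506·118.75) / 0.0966914 = 119.865.

Posterior mean ≈ 119.865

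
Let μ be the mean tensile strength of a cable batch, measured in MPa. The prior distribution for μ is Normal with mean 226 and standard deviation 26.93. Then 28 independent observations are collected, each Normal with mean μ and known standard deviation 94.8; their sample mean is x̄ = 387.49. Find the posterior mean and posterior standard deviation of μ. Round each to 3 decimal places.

With known σ, the Normal prior is conjugate. Weight on the data is w = (n/σ²)/(n/σ² + 1/τ₀²) = 0.00311560/(0.00311560+0.00137888) = 0.69321.
Posterior mean = w·x̄ + (1−w)·μ₀ = 0.69321·387.49 + 0.30679·226 = 337.946. Posterior variance = 1/(0.00311560+0.00137888) = 222.495, so SD = 14.916.

Posterior mean ≈ 337.946; posterior SD ≈ 14.916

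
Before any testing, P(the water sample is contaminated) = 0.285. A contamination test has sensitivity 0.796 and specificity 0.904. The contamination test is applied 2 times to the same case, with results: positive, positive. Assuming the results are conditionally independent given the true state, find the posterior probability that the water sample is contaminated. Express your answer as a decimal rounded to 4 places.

Posterior P(H) ≈ 0.9648

With H the event that the water sample is contaminated, the joint likelihood of the observed sequence is P(data|H) = 0.796·0.796 = 0.63362 and P(data|¬H) = 0.096·0.096 = 0.0092160.
Bayes: P(H|data) = 0.285·0.63362 / (0.285·0.63362 + 0.715·0.0092160) = 0.18058/0.18717 = 0.9648.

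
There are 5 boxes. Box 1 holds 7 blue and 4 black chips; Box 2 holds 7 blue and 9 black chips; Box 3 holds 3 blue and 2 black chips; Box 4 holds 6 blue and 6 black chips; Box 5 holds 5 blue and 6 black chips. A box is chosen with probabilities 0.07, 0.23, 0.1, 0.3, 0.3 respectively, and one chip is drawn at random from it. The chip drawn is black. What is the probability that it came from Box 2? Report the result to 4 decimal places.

P(black|Box 1) = 0.3636; P(black|Box 2) = 0.5625; P(black|Box 3) = 0.4; P(black|Box 4) = 0.5; P(black|Box 5) = 0.5455.
Prior × likelihood for each source: 0.07·0.3636=0.02545, 0.23·0.5625=0.1294, 0.1·0.4=0.04000, 0.3·0.5=0.1500, 0.3·0.5455=0.1636. Summing gives P(black) = 0.50847.
P(Box 2 | black) = 0.1294 / 0.50847 = 0.2544.

Posterior probability ≈ 0.2544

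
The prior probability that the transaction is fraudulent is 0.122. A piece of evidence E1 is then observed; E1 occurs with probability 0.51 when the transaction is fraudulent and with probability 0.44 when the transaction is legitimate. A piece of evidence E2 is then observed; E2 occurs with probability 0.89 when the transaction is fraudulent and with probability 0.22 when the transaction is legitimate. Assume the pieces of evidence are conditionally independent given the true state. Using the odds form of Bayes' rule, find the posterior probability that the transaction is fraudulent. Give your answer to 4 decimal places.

Posterior probability ≈ 0.3945

Prior odds = 0.122/(1−0.122) = 0.13895.
Likelihood ratio for E1 = 0.51/0.44 = 1.1591.
Likelihood ratio for E2 = 0.89/0.22 = 4.0455.
Posterior odds = prior odds × LR₁ × LR₂ = 0.65155.
Posterior probability = odds/(1+odds) = 0.65155/1.6516 = 0.3945.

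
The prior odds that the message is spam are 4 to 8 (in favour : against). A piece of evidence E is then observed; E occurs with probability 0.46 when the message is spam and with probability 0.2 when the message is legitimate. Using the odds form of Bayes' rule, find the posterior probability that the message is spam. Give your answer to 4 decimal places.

Posterior probability ≈ 0.5349

Prior odds = 4/8 = 0.50000. In log-odds, ln(0.50000) = -0.69315.
Add log likelihood ratio: ln(2.3000) = 0.83291.
Posterior log-odds = 0.13976, so posterior odds = exp(0.13976) = 1.1500. Converting, P(H|E) = 1.1500/2.1500 = 0.5349.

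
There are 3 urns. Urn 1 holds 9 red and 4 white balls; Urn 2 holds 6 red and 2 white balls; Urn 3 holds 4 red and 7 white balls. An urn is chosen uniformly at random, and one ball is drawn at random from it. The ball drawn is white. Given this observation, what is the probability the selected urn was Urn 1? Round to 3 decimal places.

P(white|Urn 1) = 0.3077; P(white|Urn 2) = 0.25; P(white|Urn 3) = 0.6364.
Prior × likelihood for each source: 0.333333·0.3077=0.1026, 0.333333·0.25=0.08333, 0.333333·0.6364=0.2121. Summing gives P(white) = 0.39802.
P(Urn 1 | white) = 0.1026 / 0.39802 = 0.258.

Posterior probability ≈ 0.258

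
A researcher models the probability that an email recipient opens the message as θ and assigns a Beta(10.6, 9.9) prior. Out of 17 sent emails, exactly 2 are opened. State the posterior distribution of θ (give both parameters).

Posterior: Beta(12.6, 24.9)

Observing 2 successes and 15 failures updates Beta(10.6, 9.9) by adding the success and failure counts to the two shape parameters: α = 10.6+2 = 12.6, β = 9.9+15 = 24.9.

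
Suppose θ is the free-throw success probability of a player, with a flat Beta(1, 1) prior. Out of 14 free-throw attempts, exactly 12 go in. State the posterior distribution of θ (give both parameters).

Posterior: Beta(13, 3)

The binomial likelihood is conjugate to the Beta prior: with 12 successes and 2 failures, the posterior is Beta(1+12, 1+2) = Beta(13, 3).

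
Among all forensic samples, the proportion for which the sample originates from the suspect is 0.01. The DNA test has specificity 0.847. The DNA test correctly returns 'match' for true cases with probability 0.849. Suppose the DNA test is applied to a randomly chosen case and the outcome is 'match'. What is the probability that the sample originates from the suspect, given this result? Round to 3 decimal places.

Let H be the event that the sample originates from the suspect. P(H) = 0.01, so P(¬H) = 0.99. With E the 'match' result, P(E|H) = 0.849 and P(E|¬H) = 0.153.
P(E) = 0.849·0.01 + 0.153·0.99 = 0.0084900 + 0.15147 = 0.15996.
By Bayes' theorem, P(H|E) = 0.0084900 / 0.15996 = 0.053.

P(H | E) ≈ 0.053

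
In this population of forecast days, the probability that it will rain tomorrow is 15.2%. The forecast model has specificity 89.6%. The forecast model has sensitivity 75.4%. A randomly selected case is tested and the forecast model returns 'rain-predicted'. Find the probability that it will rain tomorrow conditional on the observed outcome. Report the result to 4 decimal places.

P(H | E) ≈ 0.5651

Write H for 'it will rain tomorrow'. Prior odds H:¬H = 0.152/0.848 = 0.17925. For the 'rain-predicted' outcome, the likelihood ratio is 0.754/0.104 = 7.2500.
Posterior odds = 0.17925 × 7.2500 = 1.2995, so P(H|E) = 1.2995/(1+1.2995) = 0.5651.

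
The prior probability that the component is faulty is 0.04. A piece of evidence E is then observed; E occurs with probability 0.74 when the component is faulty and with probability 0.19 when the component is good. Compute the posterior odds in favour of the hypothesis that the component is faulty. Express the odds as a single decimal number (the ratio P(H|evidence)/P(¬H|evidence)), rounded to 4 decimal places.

Prior odds = 0.04/(1−0.04) = 0.041667.
Likelihood ratio for E = 0.74/0.19 = 3.8947.
Posterior odds = prior odds × LR = 0.16228.

Posterior odds ≈ 0.1623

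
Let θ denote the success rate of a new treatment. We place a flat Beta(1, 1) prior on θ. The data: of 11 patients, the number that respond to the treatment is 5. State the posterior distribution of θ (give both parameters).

Posterior: Beta(6, 7)

The binomial likelihood is conjugate to the Beta prior: with 5 successes and 6 failures, the posterior is Beta(1+5, 1+6) = Beta(6, 7).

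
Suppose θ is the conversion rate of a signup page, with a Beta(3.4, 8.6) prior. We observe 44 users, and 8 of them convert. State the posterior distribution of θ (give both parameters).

Posterior: Beta(11.4, 44.6)

The binomial likelihood is conjugate to the Beta prior: with 8 successes and 36 failures, the posterior is Beta(3.4+8, 8.6+36) = Beta(11.4, 44.6).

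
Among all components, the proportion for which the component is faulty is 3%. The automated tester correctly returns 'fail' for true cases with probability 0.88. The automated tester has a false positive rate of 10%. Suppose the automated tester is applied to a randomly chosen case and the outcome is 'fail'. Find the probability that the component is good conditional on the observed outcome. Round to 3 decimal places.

Write H for 'the component is faulty'. Prior odds H:¬H = 0.03/0.97 = 0.030928. For the 'fail' outcome, the likelihood ratio is 0.88/0.1 = 8.8000.
Posterior odds = 0.030928 × 8.8000 = 0.27216, so P(H|E) = 0.27216/(1+0.27216) = 0.214. Then P(¬H|E) = 1 − 0.214 = 0.786.

P(¬H | E) ≈ 0.786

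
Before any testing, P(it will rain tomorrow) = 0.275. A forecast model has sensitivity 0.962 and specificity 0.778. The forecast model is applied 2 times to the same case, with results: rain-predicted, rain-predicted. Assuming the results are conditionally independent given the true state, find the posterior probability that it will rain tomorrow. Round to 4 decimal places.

With H the event that it will rain tomorrow, the joint likelihood of the observed sequence is P(data|H) = 0.962·0.962 = 0.92544 and P(data|¬H) = 0.222·0.222 = 0.049284.
Bayes: P(H|data) = 0.275·0.92544 / (0.275·0.92544 + 0.725·0.049284) = 0.25450/0.29023 = 0.8769.

Posterior P(H) ≈ 0.8769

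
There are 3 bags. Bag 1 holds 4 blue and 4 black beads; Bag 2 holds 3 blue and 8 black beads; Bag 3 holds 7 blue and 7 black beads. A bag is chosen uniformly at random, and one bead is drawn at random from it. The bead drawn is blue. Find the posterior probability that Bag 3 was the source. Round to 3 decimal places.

Posterior probability ≈ 0.393

Tabulate prior·likelihood by source: [1] prior 0.333333, lik 0.5, product 0.1667; [2] prior 0.333333, lik 0.2727, product 0.09091; [3] prior 0.333333, lik 0.5, product 0.1667.
Normalizing constant = 0.42424; the posterior for Bag 3 is its product over the sum, 0.1667/0.42424 = 0.393.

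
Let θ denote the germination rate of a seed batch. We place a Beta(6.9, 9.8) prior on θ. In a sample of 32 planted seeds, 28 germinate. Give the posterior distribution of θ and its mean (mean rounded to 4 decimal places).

Posterior: Beta(34.9, 13.8); mean ≈ 0.7166

Observing 28 successes and 4 failures updates Beta(6.9, 9.8) by adding the success and failure counts to the two shape parameters: α = 6.9+28 = 34.9, β = 9.8+4 = 13.8.
Posterior mean = α/(α+β) = 34.9/48.7 = 0.7166.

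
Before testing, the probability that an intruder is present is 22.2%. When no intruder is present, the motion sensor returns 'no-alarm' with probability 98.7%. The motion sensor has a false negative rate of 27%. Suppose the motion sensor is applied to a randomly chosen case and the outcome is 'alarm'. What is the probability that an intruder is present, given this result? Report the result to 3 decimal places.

P(H | E) ≈ 0.941

Let H be the event that an intruder is present. P(H) = 0.222, so P(¬H) = 0.778. With E the 'alarm' result, P(E|H) = 0.73 and P(E|¬H) = 0.013.
P(E) = 0.73·0.222 + 0.013·0.778 = 0.16206 + 0.010114 = 0.17217.
By Bayes' theorem, P(H|E) = 0.16206 / 0.17217 = 0.941.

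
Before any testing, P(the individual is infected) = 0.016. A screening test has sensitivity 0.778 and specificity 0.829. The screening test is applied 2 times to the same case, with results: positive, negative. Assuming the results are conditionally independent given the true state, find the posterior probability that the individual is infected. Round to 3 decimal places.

Posterior P(H) ≈ 0.019

Let H be the event that the individual is infected; start with P(H) = 0.016. P('positive'|H) = 0.778, P('positive'|¬H) = 0.171.
Update on result 1 ('positive'): P(H) ← 0.778·0.0160 / (0.778·0.0160 + 0.171·0.9840) = 0.012448/0.18071 = 0.0689.
Update on result 2 ('negative'): P(H) ← 0.222·0.0689 / (0.222·0.0689 + 0.829·0.9311) = 0.015292/0.78719 = 0.0194.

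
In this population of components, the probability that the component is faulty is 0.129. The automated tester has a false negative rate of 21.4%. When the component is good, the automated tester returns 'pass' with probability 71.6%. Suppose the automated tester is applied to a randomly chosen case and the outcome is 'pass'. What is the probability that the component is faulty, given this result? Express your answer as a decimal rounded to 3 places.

Let H be the event that the component is faulty. P(H) = 0.129, so P(¬H) = 0.871. With E the 'pass' result, P(E|H) = 0.214 and P(E|¬H) = 0.716.
P(E) = 0.214·0.129 + 0.716·0.871 = 0.027606 + 0.62364 = 0.65124.
By Bayes' theorem, P(H|E) = 0.027606 / 0.65124 = 0.042.

P(H | E) ≈ 0.042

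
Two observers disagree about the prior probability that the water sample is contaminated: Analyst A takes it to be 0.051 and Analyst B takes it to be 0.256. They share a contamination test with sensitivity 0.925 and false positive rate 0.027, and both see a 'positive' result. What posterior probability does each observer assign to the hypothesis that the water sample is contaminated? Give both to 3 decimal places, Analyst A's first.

Analyst A: 0.648; Analyst B: 0.922

P('+'|H) = 0.925, P('+'|¬H) = 0.027.
Analyst A: numerator 0.925·0.051 = 0.047175; evidence = 0.047175+0.027·0.949 = 0.072798; posterior = 0.648.
Analyst B: numerator 0.925·0.256 = 0.23680; evidence = 0.23680+0.027·0.744 = 0.25689; posterior = 0.922.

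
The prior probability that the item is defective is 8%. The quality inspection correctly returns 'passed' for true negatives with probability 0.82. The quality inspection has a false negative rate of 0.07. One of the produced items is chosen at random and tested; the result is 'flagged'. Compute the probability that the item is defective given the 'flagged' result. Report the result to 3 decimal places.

P(H | E) ≈ 0.310

Write H for 'the item is defective'. Prior odds H:¬H = 0.08/0.92 = 0.086957. For the 'flagged' outcome, the likelihood ratio is 0.93/0.18 = 5.1667.
Posterior odds = 0.086957 × 5.1667 = 0.44928, so P(H|E) = 0.44928/(1+0.44928) = 0.310.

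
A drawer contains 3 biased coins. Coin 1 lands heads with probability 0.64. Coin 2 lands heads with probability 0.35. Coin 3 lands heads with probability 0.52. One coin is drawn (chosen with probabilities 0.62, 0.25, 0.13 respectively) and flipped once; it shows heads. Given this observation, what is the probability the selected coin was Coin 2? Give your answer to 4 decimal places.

P(heads|C1) = 0.64; P(heads|C2) = 0.35; P(heads|C3) = 0.52.
Prior × likelihood for each source: 0.62·0.64=0.3968, 0.25·0.35=0.08750, 0.13·0.52=0.06760. Summing gives P(heads) = 0.55190.
P(Coin 2 | heads) = 0.08750 / 0.55190 = 0.1585.

Posterior probability ≈ 0.1585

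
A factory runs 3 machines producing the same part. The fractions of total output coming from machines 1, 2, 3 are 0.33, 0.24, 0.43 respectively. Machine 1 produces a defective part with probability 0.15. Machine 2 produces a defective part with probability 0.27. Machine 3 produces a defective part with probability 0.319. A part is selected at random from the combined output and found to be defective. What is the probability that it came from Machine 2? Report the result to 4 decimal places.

Tabulate prior·likelihood by source: [1] prior 0.33, lik 0.15, product 0.04950; [2] prior 0.24, lik 0.27, product 0.06480; [3] prior 0.43, lik 0.319, product 0.1372.
Normalizing constant = 0.25147; the posterior for Machine 2 is its product over the sum, 0.06480/0.25147 = 0.2577.

Posterior probability ≈ 0.2577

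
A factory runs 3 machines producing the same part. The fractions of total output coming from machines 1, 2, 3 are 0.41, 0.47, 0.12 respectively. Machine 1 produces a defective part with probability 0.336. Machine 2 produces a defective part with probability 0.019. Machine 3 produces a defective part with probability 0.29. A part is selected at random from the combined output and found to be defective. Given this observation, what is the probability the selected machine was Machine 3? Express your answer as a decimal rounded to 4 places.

Posterior probability ≈ 0.1917

Tabulate prior·likelihood by source: [1] prior 0.41, lik 0.336, product 0.1378; [2] prior 0.47, lik 0.019, product 0.008930; [3] prior 0.12, lik 0.29, product 0.03480.
Normalizing constant = 0.18149; the posterior for Machine 3 is its product over the sum, 0.03480/0.18149 = 0.1917.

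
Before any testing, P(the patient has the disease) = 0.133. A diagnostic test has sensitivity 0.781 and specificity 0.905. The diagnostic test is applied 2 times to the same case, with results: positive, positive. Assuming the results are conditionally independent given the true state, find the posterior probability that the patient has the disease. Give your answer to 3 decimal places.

Let H be the event that the patient has the disease; start with P(H) = 0.133. P('positive'|H) = 0.781, P('positive'|¬H) = 0.095.
Update on result 1 ('positive'): P(H) ← 0.781·0.1330 / (0.781·0.1330 + 0.095·0.8670) = 0.10387/0.18624 = 0.5577.
Update on result 2 ('positive'): P(H) ← 0.781·0.5577 / (0.781·0.5577 + 0.095·0.4423) = 0.43560/0.47761 = 0.9120.

Posterior P(H) ≈ 0.912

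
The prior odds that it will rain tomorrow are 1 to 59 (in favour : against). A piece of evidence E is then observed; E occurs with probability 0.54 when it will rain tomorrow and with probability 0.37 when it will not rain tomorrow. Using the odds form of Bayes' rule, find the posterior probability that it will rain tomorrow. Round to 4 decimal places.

Prior odds = 1/59 = 0.016949.
Likelihood ratio for E = 0.54/0.37 = 1.4595.
Posterior odds = prior odds × LR = 0.024737.
Posterior probability = odds/(1+odds) = 0.024737/1.0247 = 0.0241.

Posterior probability ≈ 0.0241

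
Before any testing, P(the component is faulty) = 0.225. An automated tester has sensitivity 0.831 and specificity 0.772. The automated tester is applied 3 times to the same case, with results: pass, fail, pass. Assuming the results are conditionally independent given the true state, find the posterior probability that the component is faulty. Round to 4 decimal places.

Posterior P(H) ≈ 0.0483

Let H be the event that the component is faulty; start with P(H) = 0.225. P('fail'|H) = 0.831, P('fail'|¬H) = 0.228.
Update on result 1 ('pass'): P(H) ← 0.169·0.2250 / (0.169·0.2250 + 0.772·0.7750) = 0.038025/0.63633 = 0.0598.
Update on result 2 ('fail'): P(H) ← 0.831·0.0598 / (0.831·0.0598 + 0.228·0.9402) = 0.049658/0.26403 = 0.1881.
Update on result 3 ('pass'): P(H) ← 0.169·0.1881 / (0.169·0.1881 + 0.772·0.8119) = 0.031785/0.65859 = 0.0483.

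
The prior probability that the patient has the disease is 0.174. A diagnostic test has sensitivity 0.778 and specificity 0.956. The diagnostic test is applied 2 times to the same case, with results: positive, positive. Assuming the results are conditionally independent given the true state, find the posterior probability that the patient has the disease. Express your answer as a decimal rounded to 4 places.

Posterior P(H) ≈ 0.9850

Let H be the event that the patient has the disease; start with P(H) = 0.174. P('positive'|H) = 0.778, P('positive'|¬H) = 0.044.
Update on result 1 ('positive'): P(H) ← 0.778·0.1740 / (0.778·0.1740 + 0.044·0.8260) = 0.13537/0.17172 = 0.7883.
Update on result 2 ('positive'): P(H) ← 0.778·0.7883 / (0.778·0.7883 + 0.044·0.2117) = 0.61333/0.62265 = 0.9850.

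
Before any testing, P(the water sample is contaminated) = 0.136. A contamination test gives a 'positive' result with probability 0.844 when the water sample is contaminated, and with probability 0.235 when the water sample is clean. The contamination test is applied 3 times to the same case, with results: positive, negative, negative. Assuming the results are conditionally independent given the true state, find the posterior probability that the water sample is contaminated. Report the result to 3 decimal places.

Let H be the event that the water sample is contaminated; start with P(H) = 0.136. P('positive'|H) = 0.844, P('positive'|¬H) = 0.235.
Update on result 1 ('positive'): P(H) ← 0.844·0.1360 / (0.844·0.1360 + 0.235·0.8640) = 0.11478/0.31782 = 0.3612.
Update on result 2 ('negative'): P(H) ← 0.156·0.3612 / (0.156·0.3612 + 0.765·0.6388) = 0.056340/0.54506 = 0.1034.
Update on result 3 ('negative'): P(H) ← 0.156·0.1034 / (0.156·0.1034 + 0.765·0.8966) = 0.016125/0.70205 = 0.0230.

Posterior P(H) ≈ 0.023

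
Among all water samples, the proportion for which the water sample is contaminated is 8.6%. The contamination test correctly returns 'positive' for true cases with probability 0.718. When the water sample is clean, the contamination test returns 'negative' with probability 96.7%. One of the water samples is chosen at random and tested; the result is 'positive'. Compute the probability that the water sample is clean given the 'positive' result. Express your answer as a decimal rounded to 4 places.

Write H for 'the water sample is contaminated'. Prior odds H:¬H = 0.086/0.914 = 0.094092. For the 'positive' outcome, the likelihood ratio is 0.718/0.033 = 21.758.
Posterior odds = 0.094092 × 21.758 = 2.0472, so P(H|E) = 2.0472/(1+2.0472) = 0.6718. Then P(¬H|E) = 1 − 0.6718 = 0.3282.

P(¬H | E) ≈ 0.3282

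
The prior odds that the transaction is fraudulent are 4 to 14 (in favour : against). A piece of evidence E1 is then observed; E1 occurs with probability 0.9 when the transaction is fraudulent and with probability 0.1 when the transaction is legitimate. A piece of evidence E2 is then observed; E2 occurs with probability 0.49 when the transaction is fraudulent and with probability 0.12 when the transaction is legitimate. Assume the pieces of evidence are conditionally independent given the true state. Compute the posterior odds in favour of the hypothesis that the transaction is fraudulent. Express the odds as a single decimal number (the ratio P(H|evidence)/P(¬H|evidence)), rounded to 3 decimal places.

Prior odds = 4/14 = 0.28571.
Likelihood ratio for E1 = 0.9/0.1 = 9.0000.
Likelihood ratio for E2 = 0.49/0.12 = 4.0833.
Posterior odds = prior odds × LR₁ × LR₂ = 10.500.

Posterior odds ≈ 10.500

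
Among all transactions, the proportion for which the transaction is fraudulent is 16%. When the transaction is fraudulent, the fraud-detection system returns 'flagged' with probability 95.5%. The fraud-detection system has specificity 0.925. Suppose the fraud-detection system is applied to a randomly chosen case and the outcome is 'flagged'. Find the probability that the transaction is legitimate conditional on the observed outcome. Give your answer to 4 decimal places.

Write H for 'the transaction is fraudulent'. Prior odds H:¬H = 0.16/0.84 = 0.19048. For the 'flagged' outcome, the likelihood ratio is 0.955/0.075 = 12.733.
Posterior odds = 0.19048 × 12.733 = 2.4254, so P(H|E) = 2.4254/(1+2.4254) = 0.7081. Then P(¬H|E) = 1 − 0.7081 = 0.2919.

P(¬H | E) ≈ 0.2919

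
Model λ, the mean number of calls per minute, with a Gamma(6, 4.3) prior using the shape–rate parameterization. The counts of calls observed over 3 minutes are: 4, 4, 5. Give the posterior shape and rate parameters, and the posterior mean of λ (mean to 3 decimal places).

The Poisson likelihood adds the total count to the shape and the number of exposure periods to the rate. Here ∑xᵢ = 13 and n = 3, so shape 6→19 and rate 4.3→7.3.
E[λ | data] = 19/7.3 = 2.603.

Posterior: Gamma(shape=19, rate=7.3); mean ≈ 2.603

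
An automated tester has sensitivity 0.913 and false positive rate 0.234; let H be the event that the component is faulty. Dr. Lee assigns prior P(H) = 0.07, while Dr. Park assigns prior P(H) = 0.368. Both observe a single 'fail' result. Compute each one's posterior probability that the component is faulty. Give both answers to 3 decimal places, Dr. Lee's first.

Dr. Lee: 0.227; Dr. Park: 0.694

The likelihood ratio for a 'fail' result is 0.913/0.234 = 3.9017.
Dr. Lee: prior odds 0.07/0.93 = 0.075269; posterior odds 0.29368; posterior probability 0.227.
Dr. Park: prior odds 0.368/0.632 = 0.58228; posterior odds 2.2719; posterior probability 0.694.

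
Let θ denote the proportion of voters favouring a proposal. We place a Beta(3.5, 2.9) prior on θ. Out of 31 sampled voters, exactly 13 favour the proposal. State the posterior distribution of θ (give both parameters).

Observing 13 successes and 18 failures updates Beta(3.5, 2.9) by adding the success and failure counts to the two shape parameters: α = 3.5+13 = 16.5, β = 2.9+18 = 20.9.

Posterior: Beta(16.5, 20.9)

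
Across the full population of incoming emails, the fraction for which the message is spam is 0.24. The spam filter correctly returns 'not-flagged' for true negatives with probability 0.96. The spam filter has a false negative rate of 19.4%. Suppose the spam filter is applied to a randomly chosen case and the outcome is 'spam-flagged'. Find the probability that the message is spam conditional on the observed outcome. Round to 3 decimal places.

Write H for 'the message is spam'. Prior odds H:¬H = 0.24/0.76 = 0.31579. For the 'spam-flagged' outcome, the likelihood ratio is 0.806/0.04 = 20.150.
Posterior odds = 0.31579 × 20.150 = 6.3632, so P(H|E) = 6.3632/(1+6.3632) = 0.864.

P(H | E) ≈ 0.864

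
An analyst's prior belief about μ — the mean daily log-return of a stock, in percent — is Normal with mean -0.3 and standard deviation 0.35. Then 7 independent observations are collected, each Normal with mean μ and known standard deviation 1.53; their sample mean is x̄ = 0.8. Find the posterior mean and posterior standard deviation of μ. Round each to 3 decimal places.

Prior precision 1/τ₀² = 1/0.35² = 8.16327; data precision n/σ² = 7/1.53² = 2.99030.
Posterior precision = 8.16327 + 2.99030 = 11.1536, giving posterior SD = 1/√11.1536 = 0.299.
Posterior mean = (8.16327·-0.3 + 2.99030·0.8) / 11.1536 = -0.005.

Posterior mean ≈ -0.005; posterior SD ≈ 0.299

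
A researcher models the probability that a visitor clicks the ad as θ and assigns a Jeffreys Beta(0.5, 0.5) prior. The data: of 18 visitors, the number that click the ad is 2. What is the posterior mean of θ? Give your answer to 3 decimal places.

Posterior mean ≈ 0.132

The binomial likelihood is conjugate to the Beta prior: with 2 successes and 16 failures, the posterior is Beta(0.5+2, 0.5+16) = Beta(2.5, 16.5).
E[θ | data] = 2.5/(2.5+16.5) = 0.132.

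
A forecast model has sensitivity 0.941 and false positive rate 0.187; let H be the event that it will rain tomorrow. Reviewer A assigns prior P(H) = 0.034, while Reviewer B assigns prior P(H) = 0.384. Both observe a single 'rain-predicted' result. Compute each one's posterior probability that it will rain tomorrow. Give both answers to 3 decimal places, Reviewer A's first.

The likelihood ratio for a 'rain-predicted' result is 0.941/0.187 = 5.0321.
Reviewer A: prior odds 0.034/0.966 = 0.035197; posterior odds 0.17711; posterior probability 0.150.
Reviewer B: prior odds 0.384/0.616 = 0.62338; posterior odds 3.1369; posterior probability 0.758.

Reviewer A: 0.150; Reviewer B: 0.758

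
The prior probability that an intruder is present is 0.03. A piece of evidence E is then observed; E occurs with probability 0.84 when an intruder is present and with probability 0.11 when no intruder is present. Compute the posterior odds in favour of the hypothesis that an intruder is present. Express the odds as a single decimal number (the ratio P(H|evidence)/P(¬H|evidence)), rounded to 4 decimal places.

Posterior odds ≈ 0.2362

Prior odds = 0.03/(1−0.03) = 0.030928. In log-odds, ln(0.030928) = -3.4761.
Add log likelihood ratio: ln(7.6364) = 2.0329.
Posterior log-odds = -1.4432, so posterior odds = exp(-1.4432) = 0.23618.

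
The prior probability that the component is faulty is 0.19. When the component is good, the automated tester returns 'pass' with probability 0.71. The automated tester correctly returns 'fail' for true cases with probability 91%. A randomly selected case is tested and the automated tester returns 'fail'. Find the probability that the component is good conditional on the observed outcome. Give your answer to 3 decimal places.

P(¬H | E) ≈ 0.576

Write H for 'the component is faulty'. Prior odds H:¬H = 0.19/0.81 = 0.23457. For the 'fail' outcome, the likelihood ratio is 0.91/0.29 = 3.1379.
Posterior odds = 0.23457 × 3.1379 = 0.73606, so P(H|E) = 0.73606/(1+0.73606) = 0.424. Then P(¬H|E) = 1 − 0.424 = 0.576.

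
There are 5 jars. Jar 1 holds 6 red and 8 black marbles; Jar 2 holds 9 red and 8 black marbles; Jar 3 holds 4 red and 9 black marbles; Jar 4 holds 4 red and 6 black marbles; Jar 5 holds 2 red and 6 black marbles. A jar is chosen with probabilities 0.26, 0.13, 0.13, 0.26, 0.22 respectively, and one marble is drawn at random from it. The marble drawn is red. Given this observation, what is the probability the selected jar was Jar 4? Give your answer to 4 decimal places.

Posterior probability ≈ 0.2742

P(red|Jar 1) = 0.4286; P(red|Jar 2) = 0.5294; P(red|Jar 3) = 0.3077; P(red|Jar 4) = 0.4; P(red|Jar 5) = 0.25.
Prior × likelihood for each source: 0.26·0.4286=0.1114, 0.13·0.5294=0.06882, 0.13·0.3077=0.04000, 0.26·0.4=0.1040, 0.22·0.25=0.05500. Summing gives P(red) = 0.37925.
P(Jar 4 | red) = 0.1040 / 0.37925 = 0.2742.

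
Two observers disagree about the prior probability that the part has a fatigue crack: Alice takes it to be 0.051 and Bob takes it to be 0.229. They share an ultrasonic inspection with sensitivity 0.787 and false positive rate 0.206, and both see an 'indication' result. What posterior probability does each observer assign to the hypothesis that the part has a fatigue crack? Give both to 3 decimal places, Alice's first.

Alice: 0.170; Bob: 0.532

The likelihood ratio for an 'indication' result is 0.787/0.206 = 3.8204.
Alice: prior odds 0.051/0.949 = 0.053741; posterior odds 0.20531; posterior probability 0.170.
Bob: prior odds 0.229/0.771 = 0.29702; posterior odds 1.1347; posterior probability 0.532.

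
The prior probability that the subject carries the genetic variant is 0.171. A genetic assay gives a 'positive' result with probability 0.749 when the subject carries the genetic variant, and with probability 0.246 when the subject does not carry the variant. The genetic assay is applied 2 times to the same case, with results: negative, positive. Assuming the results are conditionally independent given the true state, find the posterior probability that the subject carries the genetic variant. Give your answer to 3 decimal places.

Posterior P(H) ≈ 0.173

Let H be the event that the subject carries the genetic variant; start with P(H) = 0.171. P('positive'|H) = 0.749, P('positive'|¬H) = 0.246.
Update on result 1 ('negative'): P(H) ← 0.251·0.1710 / (0.251·0.1710 + 0.754·0.8290) = 0.042921/0.66799 = 0.0643.
Update on result 2 ('positive'): P(H) ← 0.749·0.0643 / (0.749·0.0643 + 0.246·0.9357) = 0.048126/0.27832 = 0.1729.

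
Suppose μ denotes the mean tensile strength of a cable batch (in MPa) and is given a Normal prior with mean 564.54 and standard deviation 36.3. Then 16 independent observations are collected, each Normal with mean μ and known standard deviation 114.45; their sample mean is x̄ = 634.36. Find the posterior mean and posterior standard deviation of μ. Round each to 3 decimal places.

With known σ, the Normal prior is conjugate. Weight on the data is w = (n/σ²)/(n/σ² + 1/τ₀²) = 0.00122149/(0.00122149+0.00075890) = 0.61679.
Posterior mean = w·x̄ + (1−w)·μ₀ = 0.61679·634.36 + 0.38321·564.54 = 607.604. Posterior variance = 1/(0.00122149+0.00075890) = 504.951, so SD = 22.471.

Posterior mean ≈ 607.604; posterior SD ≈ 22.471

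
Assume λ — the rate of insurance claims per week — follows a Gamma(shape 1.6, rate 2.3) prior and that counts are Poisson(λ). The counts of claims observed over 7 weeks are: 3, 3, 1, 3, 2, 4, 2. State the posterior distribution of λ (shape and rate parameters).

Total count ∑xᵢ = 18 over n = 7 weeks.
Gamma is conjugate to the Poisson likelihood: posterior is Gamma(shape = 1.6+18 = 19.6, rate = 2.3+7 = 9.3).

Posterior: Gamma(shape=19.6, rate=9.3)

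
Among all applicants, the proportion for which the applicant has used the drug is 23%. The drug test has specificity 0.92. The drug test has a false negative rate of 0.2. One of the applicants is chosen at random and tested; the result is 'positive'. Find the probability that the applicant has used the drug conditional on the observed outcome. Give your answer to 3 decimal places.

Let H be the event that the applicant has used the drug. P(H) = 0.23, so P(¬H) = 0.77. With E the 'positive' result, P(E|H) = 0.8 and P(E|¬H) = 0.08.
P(E) = 0.8·0.23 + 0.08·0.77 = 0.18400 + 0.061600 = 0.24560.
By Bayes' theorem, P(H|E) = 0.18400 / 0.24560 = 0.749.

P(H | E) ≈ 0.749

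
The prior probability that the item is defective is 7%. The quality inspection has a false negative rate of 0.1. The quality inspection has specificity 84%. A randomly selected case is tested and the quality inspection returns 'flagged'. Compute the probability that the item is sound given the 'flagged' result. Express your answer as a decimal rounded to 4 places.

P(¬H | E) ≈ 0.7025

Write H for 'the item is defective'. Prior odds H:¬H = 0.07/0.93 = 0.075269. For the 'flagged' outcome, the likelihood ratio is 0.9/0.16 = 5.6250.
Posterior odds = 0.075269 × 5.6250 = 0.42339, so P(H|E) = 0.42339/(1+0.42339) = 0.2975. Then P(¬H|E) = 1 − 0.2975 = 0.7025.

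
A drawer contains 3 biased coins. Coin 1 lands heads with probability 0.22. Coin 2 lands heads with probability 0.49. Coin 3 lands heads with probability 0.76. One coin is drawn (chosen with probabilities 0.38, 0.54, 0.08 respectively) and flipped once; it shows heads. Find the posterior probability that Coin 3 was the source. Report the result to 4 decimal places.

Posterior probability ≈ 0.1487

P(heads|C1) = 0.22; P(heads|C2) = 0.49; P(heads|C3) = 0.76.
Prior × likelihood for each source: 0.38·0.22=0.08360, 0.54·0.49=0.2646, 0.08·0.76=0.06080. Summing gives P(heads) = 0.40900.
P(Coin 3 | heads) = 0.06080 / 0.40900 = 0.1487.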